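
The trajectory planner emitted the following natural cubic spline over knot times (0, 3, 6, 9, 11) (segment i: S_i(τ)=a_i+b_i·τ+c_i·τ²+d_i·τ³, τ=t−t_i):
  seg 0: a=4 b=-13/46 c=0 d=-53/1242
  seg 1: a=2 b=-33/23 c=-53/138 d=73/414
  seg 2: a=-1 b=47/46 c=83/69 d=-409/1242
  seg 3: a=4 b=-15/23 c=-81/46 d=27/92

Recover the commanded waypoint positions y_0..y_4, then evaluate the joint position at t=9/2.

y_0 = S_0(0) = a_0 = 4
y_1 = S_1(0) = a_1 = 2
y_2 = S_2(0) = a_2 = -1
y_3 = S_3(0) = a_3 = 4
y_4 = S_3(2) = -2
t_q=9/2 is in segment 1 (τ=3/2); S_1(τ)=-155/368

y_0=4 y_1=2 y_2=-1 y_3=4 y_4=-2
S(9/2) = -155/368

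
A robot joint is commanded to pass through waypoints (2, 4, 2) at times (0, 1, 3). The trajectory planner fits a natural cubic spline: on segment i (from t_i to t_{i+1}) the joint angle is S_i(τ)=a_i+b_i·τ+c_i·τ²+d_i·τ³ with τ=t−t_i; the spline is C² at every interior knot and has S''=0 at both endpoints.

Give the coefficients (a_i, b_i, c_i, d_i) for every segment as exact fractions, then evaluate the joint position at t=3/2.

  seg 0: a=2 b=5/2 c=0 d=-1/2
  seg 1: a=4 b=1 c=-3/2 d=1/4
S(3/2) = 133/32

Δ: Δ0=2, Δ1=-1
row 1: diag=6, rhs=-18; c'=1/3, d'=-3
back: M1=-3
M: M0=0, M1=-3, M2=0
seg 0: a=2, c=M0/2=0, d=(M1−M0)/(6·1)=-1/2, b=Δ0−h0·(2M0+M1)/6=5/2
seg 1: a=4, c=M1/2=-3/2, d=(M2−M1)/(6·2)=1/4, b=Δ1−h1·(2M1+M2)/6=1
t_q=3/2 → seg 1, τ=1/2; S=4+1·τ+-3/2·τ²+1/4·τ³=133/32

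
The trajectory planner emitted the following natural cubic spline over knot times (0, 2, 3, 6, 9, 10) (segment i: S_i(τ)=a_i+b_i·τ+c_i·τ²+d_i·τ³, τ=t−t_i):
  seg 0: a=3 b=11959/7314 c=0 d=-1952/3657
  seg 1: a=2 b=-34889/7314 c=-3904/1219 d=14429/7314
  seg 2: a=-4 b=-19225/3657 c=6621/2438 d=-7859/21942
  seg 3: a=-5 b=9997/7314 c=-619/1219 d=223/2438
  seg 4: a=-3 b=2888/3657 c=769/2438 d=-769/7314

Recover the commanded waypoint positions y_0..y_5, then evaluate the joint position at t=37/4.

y_0=3 y_1=2 y_2=-4 y_3=-5 y_4=-3 y_5=-2
S(37/4) = -434471/156032

y_0 = S_0(0) = a_0 = 3
y_1 = S_1(0) = a_1 = 2
y_2 = S_2(0) = a_2 = -4
y_3 = S_3(0) = a_3 = -5
y_4 = S_4(0) = a_4 = -3
y_5 = S_4(1) = -2
t_q=37/4 is in segment 4 (τ=1/4); S_4(τ)=-434471/156032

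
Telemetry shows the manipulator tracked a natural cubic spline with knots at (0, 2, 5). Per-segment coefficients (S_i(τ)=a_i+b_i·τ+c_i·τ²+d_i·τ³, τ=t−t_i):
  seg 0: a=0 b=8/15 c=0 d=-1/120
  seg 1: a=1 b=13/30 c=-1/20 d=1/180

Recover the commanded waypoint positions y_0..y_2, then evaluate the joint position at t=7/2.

y_0=0 y_1=1 y_2=2
S(7/2) = 249/160

y_0 = S_0(0) = a_0 = 0
y_1 = S_1(0) = a_1 = 1
y_2 = S_1(3) = 2
t_q=7/2 is in segment 1 (τ=3/2); S_1(τ)=249/160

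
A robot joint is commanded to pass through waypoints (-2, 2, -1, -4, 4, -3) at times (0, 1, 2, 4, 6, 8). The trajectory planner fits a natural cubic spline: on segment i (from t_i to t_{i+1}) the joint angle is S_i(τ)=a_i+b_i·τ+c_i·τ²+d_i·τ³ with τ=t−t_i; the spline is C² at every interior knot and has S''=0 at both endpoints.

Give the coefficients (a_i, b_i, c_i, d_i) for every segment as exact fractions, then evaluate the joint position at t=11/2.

Δ: Δ0=4, Δ1=-3, Δ2=-3/2, Δ3=4, Δ4=-7/2
row 1: diag=4, rhs=-42; c'=1/4, d'=-21/2
row 2: denom=6−1·1/4=23/4; d'=(9−1·-21/2)/(23/4)=78/23
row 3: denom=8−2·8/23=168/23; d'=(33−2·78/23)/(168/23)=201/56
row 4: denom=8−2·23/84=313/42; d'=(-45−2·201/56)/(313/42)=-4383/626
back: M4=-4383/626
back: M3=201/56−23/84·-4383/626=3447/626
back: M2=78/23−8/23·3447/626=462/313
back: M1=-21/2−1/4·462/313=-3402/313
M: M0=0, M1=-3402/313, M2=462/313, M3=3447/626, M4=-4383/626, M5=0
seg 0: a=-2, c=M0/2=0, d=(M1−M0)/(6·1)=-567/313, b=Δ0−h0·(2M0+M1)/6=1819/313
seg 1: a=2, c=M1/2=-1701/313, d=(M2−M1)/(6·1)=644/313, b=Δ1−h1·(2M1+M2)/6=118/313
seg 2: a=-1, c=M2/2=231/313, d=(M3−M2)/(6·2)=841/2504, b=Δ2−h2·(2M2+M3)/6=-1352/313
seg 3: a=-4, c=M3/2=3447/1252, d=(M4−M3)/(6·2)=-1305/1252, b=Δ3−h3·(2M3+M4)/6=1667/626
seg 4: a=4, c=M4/2=-4383/1252, d=(M5−M4)/(6·2)=1461/2504, b=Δ4−h4·(2M4+M5)/6=731/626
t_q=11/2 → seg 3, τ=3/2; S=-4+1667/626·τ+3447/1252·τ²+-1305/1252·τ³=26755/10016

  seg 0: a=-2 b=1819/313 c=0 d=-567/313
  seg 1: a=2 b=118/313 c=-1701/313 d=644/313
  seg 2: a=-1 b=-1352/313 c=231/313 d=841/2504
  seg 3: a=-4 b=1667/626 c=3447/1252 d=-1305/1252
  seg 4: a=4 b=731/626 c=-4383/1252 d=1461/2504
S(11/2) = 26755/10016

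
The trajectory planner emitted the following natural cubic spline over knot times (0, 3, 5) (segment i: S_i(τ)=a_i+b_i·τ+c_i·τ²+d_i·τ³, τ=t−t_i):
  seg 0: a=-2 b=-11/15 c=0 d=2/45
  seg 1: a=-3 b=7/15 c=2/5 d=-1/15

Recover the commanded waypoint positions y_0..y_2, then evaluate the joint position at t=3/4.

y_0 = S_0(0) = a_0 = -2
y_1 = S_1(0) = a_1 = -3
y_2 = S_1(2) = -1
t_q=3/4 is in segment 0 (τ=3/4); S_0(τ)=-81/32

y_0=-2 y_1=-3 y_2=-1
S(3/4) = -81/32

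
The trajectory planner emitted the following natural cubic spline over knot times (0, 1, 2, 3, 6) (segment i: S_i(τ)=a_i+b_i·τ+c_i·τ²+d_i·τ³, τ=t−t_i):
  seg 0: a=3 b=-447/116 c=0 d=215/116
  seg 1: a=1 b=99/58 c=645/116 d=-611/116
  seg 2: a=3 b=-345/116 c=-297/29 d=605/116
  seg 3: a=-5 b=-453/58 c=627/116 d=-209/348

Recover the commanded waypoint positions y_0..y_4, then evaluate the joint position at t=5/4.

y_0 = S_0(0) = a_0 = 3
y_1 = S_1(0) = a_1 = 1
y_2 = S_2(0) = a_2 = 3
y_3 = S_3(0) = a_3 = -5
y_4 = S_3(3) = 4
t_q=5/4 is in segment 1 (τ=1/4); S_1(τ)=12561/7424

y_0=3 y_1=1 y_2=3 y_3=-5 y_4=4
S(5/4) = 12561/7424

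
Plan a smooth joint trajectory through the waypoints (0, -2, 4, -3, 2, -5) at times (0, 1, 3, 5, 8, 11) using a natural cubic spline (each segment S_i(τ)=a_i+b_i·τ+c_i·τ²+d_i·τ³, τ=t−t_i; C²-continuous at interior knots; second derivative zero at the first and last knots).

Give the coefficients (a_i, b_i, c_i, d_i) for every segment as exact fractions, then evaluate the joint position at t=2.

Δ: Δ0=-2, Δ1=3, Δ2=-7/2, Δ3=5/3, Δ4=-7/3
row 1: diag=6, rhs=30; c'=1/3, d'=5
row 2: denom=8−2·1/3=22/3; d'=(-39−2·5)/(22/3)=-147/22
row 3: denom=10−2·3/11=104/11; d'=(31−2·-147/22)/(104/11)=61/13
row 4: denom=12−3·33/104=1149/104; d'=(-24−3·61/13)/(1149/104)=-1320/383
back: M4=-1320/383
back: M3=61/13−33/104·-1320/383=2216/383
back: M2=-147/22−3/11·2216/383=-6327/766
back: M1=5−1/3·-6327/766=5939/766
M: M0=0, M1=5939/766, M2=-6327/766, M3=2216/383, M4=-1320/383, M5=0
seg 0: a=0, c=M0/2=0, d=(M1−M0)/(6·1)=5939/4596, b=Δ0−h0·(2M0+M1)/6=-15131/4596
seg 1: a=-2, c=M1/2=5939/1532, d=(M2−M1)/(6·2)=-6133/4596, b=Δ1−h1·(2M1+M2)/6=1343/2298
seg 2: a=4, c=M2/2=-6327/1532, d=(M3−M2)/(6·2)=10759/9192, b=Δ2−h2·(2M2+M3)/6=179/2298
seg 3: a=-3, c=M3/2=1108/383, d=(M4−M3)/(6·3)=-1768/3447, b=Δ3−h3·(2M3+M4)/6=-2753/1149
seg 4: a=2, c=M4/2=-660/383, d=(M5−M4)/(6·3)=220/1149, b=Δ4−h4·(2M4+M5)/6=1279/1149
t_q=2 → seg 1, τ=1; S=-2+1343/2298·τ+5939/1532·τ²+-6133/4596·τ³=863/766

  seg 0: a=0 b=-15131/4596 c=0 d=5939/4596
  seg 1: a=-2 b=1343/2298 c=5939/1532 d=-6133/4596
  seg 2: a=4 b=179/2298 c=-6327/1532 d=10759/9192
  seg 3: a=-3 b=-2753/1149 c=1108/383 d=-1768/3447
  seg 4: a=2 b=1279/1149 c=-660/383 d=220/1149
S(2) = 863/766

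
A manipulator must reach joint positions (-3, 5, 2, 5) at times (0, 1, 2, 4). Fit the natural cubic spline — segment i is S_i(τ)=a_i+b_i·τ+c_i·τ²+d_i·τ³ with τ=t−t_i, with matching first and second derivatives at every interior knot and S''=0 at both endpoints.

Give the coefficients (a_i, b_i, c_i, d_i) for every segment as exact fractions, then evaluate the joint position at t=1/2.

  seg 0: a=-3 b=509/46 c=0 d=-141/46
  seg 1: a=5 b=43/23 c=-423/46 d=199/46
  seg 2: a=2 b=-163/46 c=87/23 d=-29/46
S(1/2) = 791/368

Δ: Δ0=8, Δ1=-3, Δ2=3/2
row 1: diag=4, rhs=-66; c'=1/4, d'=-33/2
row 2: denom=6−1·1/4=23/4; d'=(27−1·-33/2)/(23/4)=174/23
back: M2=174/23
back: M1=-33/2−1/4·174/23=-423/23
M: M0=0, M1=-423/23, M2=174/23, M3=0
seg 0: a=-3, c=M0/2=0, d=(M1−M0)/(6·1)=-141/46, b=Δ0−h0·(2M0+M1)/6=509/46
seg 1: a=5, c=M1/2=-423/46, d=(M2−M1)/(6·1)=199/46, b=Δ1−h1·(2M1+M2)/6=43/23
seg 2: a=2, c=M2/2=87/23, d=(M3−M2)/(6·2)=-29/46, b=Δ2−h2·(2M2+M3)/6=-163/46
t_q=1/2 → seg 0, τ=1/2; S=-3+509/46·τ+0·τ²+-141/46·τ³=791/368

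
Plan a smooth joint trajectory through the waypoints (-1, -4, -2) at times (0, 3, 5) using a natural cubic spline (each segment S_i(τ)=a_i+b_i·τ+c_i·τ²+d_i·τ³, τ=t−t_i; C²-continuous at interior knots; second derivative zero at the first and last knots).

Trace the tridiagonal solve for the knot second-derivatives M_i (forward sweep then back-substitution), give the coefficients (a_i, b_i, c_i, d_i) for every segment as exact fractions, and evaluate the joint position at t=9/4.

Δ: Δ0=-1, Δ1=1
row 1: diag=10, rhs=12; c'=1/5, d'=6/5
back: M1=6/5
M: M0=0, M1=6/5, M2=0
seg 0: a=-1, c=M0/2=0, d=(M1−M0)/(6·3)=1/15, b=Δ0−h0·(2M0+M1)/6=-8/5
seg 1: a=-4, c=M1/2=3/5, d=(M2−M1)/(6·2)=-1/10, b=Δ1−h1·(2M1+M2)/6=1/5
t_q=9/4 → seg 0, τ=9/4; S=-1+-8/5·τ+0·τ²+1/15·τ³=-1229/320

  seg 0: a=-1 b=-8/5 c=0 d=1/15
  seg 1: a=-4 b=1/5 c=3/5 d=-1/10
S(9/4) = -1229/320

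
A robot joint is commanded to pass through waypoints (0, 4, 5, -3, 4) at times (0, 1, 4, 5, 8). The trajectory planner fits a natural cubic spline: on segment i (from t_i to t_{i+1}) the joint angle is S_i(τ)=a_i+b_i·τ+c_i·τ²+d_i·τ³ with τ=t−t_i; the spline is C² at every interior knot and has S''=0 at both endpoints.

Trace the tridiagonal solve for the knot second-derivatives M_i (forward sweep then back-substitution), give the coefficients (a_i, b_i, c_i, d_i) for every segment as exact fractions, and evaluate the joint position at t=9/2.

  seg 0: a=0 b=4 c=0 d=0
  seg 1: a=4 b=4 c=0 d=-11/27
  seg 2: a=5 b=-7 c=-11/3 d=8/3
  seg 3: a=-3 b=-19/3 c=13/3 d=-13/27
S(9/2) = 11/12

Δ: Δ0=4, Δ1=1/3, Δ2=-8, Δ3=7/3
row 1: diag=8, rhs=-22; c'=3/8, d'=-11/4
row 2: denom=8−3·3/8=55/8; d'=(-50−3·-11/4)/(55/8)=-334/55
row 3: denom=8−1·8/55=432/55; d'=(62−1·-334/55)/(432/55)=26/3
back: M3=26/3
back: M2=-334/55−8/55·26/3=-22/3
back: M1=-11/4−3/8·-22/3=0
M: M0=0, M1=0, M2=-22/3, M3=26/3, M4=0
seg 0: a=0, c=M0/2=0, d=(M1−M0)/(6·1)=0, b=Δ0−h0·(2M0+M1)/6=4
seg 1: a=4, c=M1/2=0, d=(M2−M1)/(6·3)=-11/27, b=Δ1−h1·(2M1+M2)/6=4
seg 2: a=5, c=M2/2=-11/3, d=(M3−M2)/(6·1)=8/3, b=Δ2−h2·(2M2+M3)/6=-7
seg 3: a=-3, c=M3/2=13/3, d=(M4−M3)/(6·3)=-13/27, b=Δ3−h3·(2M3+M4)/6=-19/3
t_q=9/2 → seg 2, τ=1/2; S=5+-7·τ+-11/3·τ²+8/3·τ³=11/12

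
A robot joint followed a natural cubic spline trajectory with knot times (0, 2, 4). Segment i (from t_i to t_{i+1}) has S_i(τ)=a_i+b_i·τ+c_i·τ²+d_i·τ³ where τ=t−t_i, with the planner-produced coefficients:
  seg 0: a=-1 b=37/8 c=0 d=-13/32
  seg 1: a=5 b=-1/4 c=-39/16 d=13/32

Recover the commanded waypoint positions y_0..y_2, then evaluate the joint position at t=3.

y_0=-1 y_1=5 y_2=-2
S(3) = 87/32

y_0 = S_0(0) = a_0 = -1
y_1 = S_1(0) = a_1 = 5
y_2 = S_1(2) = -2
t_q=3 is in segment 1 (τ=1); S_1(τ)=87/32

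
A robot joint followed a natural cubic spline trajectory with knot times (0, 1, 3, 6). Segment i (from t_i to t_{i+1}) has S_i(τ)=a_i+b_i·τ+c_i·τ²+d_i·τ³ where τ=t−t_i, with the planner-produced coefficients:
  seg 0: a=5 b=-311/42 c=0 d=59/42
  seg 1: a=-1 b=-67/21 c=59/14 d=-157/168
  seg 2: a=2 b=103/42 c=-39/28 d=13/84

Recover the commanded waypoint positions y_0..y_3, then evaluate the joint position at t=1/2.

y_0 = S_0(0) = a_0 = 5
y_1 = S_1(0) = a_1 = -1
y_2 = S_2(0) = a_2 = 2
y_3 = S_2(3) = 1
t_q=1/2 is in segment 0 (τ=1/2); S_0(τ)=165/112

y_0=5 y_1=-1 y_2=2 y_3=1
S(1/2) = 165/112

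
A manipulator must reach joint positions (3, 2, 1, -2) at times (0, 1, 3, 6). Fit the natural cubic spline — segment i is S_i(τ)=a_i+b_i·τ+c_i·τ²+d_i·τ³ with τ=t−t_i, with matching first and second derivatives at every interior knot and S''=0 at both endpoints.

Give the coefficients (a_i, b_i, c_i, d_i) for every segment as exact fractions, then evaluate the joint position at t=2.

  seg 0: a=3 b=-31/28 c=0 d=3/28
  seg 1: a=2 b=-11/14 c=9/28 d=-5/56
  seg 2: a=1 b=-4/7 c=-3/14 d=1/42
S(2) = 81/56

Δ: Δ0=-1, Δ1=-1/2, Δ2=-1
row 1: diag=6, rhs=3; c'=1/3, d'=1/2
row 2: denom=10−2·1/3=28/3; d'=(-3−2·1/2)/(28/3)=-3/7
back: M2=-3/7
back: M1=1/2−1/3·-3/7=9/14
M: M0=0, M1=9/14, M2=-3/7, M3=0
seg 0: a=3, c=M0/2=0, d=(M1−M0)/(6·1)=3/28, b=Δ0−h0·(2M0+M1)/6=-31/28
seg 1: a=2, c=M1/2=9/28, d=(M2−M1)/(6·2)=-5/56, b=Δ1−h1·(2M1+M2)/6=-11/14
seg 2: a=1, c=M2/2=-3/14, d=(M3−M2)/(6·3)=1/42, b=Δ2−h2·(2M2+M3)/6=-4/7
t_q=2 → seg 1, τ=1; S=2+-11/14·τ+9/28·τ²+-5/56·τ³=81/56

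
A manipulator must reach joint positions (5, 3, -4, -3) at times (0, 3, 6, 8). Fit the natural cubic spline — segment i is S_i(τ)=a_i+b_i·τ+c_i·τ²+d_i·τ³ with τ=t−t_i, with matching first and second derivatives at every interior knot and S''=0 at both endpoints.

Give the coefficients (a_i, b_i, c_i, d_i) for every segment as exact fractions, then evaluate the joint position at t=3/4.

  seg 0: a=5 b=1/74 c=0 d=-151/1998
  seg 1: a=3 b=-75/37 c=-151/222 d=385/1998
  seg 2: a=-4 b=-67/74 c=39/37 d=-13/74
S(3/4) = 23577/4736

Δ: Δ0=-2/3, Δ1=-7/3, Δ2=1/2
row 1: diag=12, rhs=-10; c'=1/4, d'=-5/6
row 2: denom=10−3·1/4=37/4; d'=(17−3·-5/6)/(37/4)=78/37
back: M2=78/37
back: M1=-5/6−1/4·78/37=-151/111
M: M0=0, M1=-151/111, M2=78/37, M3=0
seg 0: a=5, c=M0/2=0, d=(M1−M0)/(6·3)=-151/1998, b=Δ0−h0·(2M0+M1)/6=1/74
seg 1: a=3, c=M1/2=-151/222, d=(M2−M1)/(6·3)=385/1998, b=Δ1−h1·(2M1+M2)/6=-75/37
seg 2: a=-4, c=M2/2=39/37, d=(M3−M2)/(6·2)=-13/74, b=Δ2−h2·(2M2+M3)/6=-67/74
t_q=3/4 → seg 0, τ=3/4; S=5+1/74·τ+0·τ²+-151/1998·τ³=23577/4736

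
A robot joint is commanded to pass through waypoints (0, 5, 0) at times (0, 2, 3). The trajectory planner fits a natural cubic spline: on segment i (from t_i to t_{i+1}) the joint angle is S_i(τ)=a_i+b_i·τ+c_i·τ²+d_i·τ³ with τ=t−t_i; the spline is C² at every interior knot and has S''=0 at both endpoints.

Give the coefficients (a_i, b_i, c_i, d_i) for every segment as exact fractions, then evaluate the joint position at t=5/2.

Δ: Δ0=5/2, Δ1=-5
row 1: diag=6, rhs=-45; c'=1/6, d'=-15/2
back: M1=-15/2
M: M0=0, M1=-15/2, M2=0
seg 0: a=0, c=M0/2=0, d=(M1−M0)/(6·2)=-5/8, b=Δ0−h0·(2M0+M1)/6=5
seg 1: a=5, c=M1/2=-15/4, d=(M2−M1)/(6·1)=5/4, b=Δ1−h1·(2M1+M2)/6=-5/2
t_q=5/2 → seg 1, τ=1/2; S=5+-5/2·τ+-15/4·τ²+5/4·τ³=95/32

  seg 0: a=0 b=5 c=0 d=-5/8
  seg 1: a=5 b=-5/2 c=-15/4 d=5/4
S(5/2) = 95/32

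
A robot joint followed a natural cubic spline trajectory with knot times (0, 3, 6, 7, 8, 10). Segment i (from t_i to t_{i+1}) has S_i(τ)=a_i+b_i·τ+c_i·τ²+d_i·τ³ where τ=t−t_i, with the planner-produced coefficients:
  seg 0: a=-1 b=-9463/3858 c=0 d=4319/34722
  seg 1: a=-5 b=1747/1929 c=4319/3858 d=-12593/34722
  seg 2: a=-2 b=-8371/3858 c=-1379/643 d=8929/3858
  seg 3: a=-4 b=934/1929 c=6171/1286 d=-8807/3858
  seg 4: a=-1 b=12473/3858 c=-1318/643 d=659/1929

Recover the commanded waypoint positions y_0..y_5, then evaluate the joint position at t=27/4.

y_0 = S_0(0) = a_0 = -1
y_1 = S_1(0) = a_1 = -5
y_2 = S_2(0) = a_2 = -2
y_3 = S_3(0) = a_3 = -4
y_4 = S_4(0) = a_4 = -1
y_5 = S_4(2) = 0
t_q=27/4 is in segment 2 (τ=3/4); S_2(τ)=-317471/82304

y_0=-1 y_1=-5 y_2=-2 y_3=-4 y_4=-1 y_5=0
S(27/4) = -317471/82304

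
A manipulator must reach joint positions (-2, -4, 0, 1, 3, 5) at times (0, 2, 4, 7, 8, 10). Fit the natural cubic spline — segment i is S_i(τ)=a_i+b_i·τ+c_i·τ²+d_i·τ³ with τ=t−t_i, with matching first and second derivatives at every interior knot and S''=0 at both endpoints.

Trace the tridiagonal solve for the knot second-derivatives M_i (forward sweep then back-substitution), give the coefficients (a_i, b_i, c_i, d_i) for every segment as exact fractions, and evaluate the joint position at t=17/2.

Δ: Δ0=-1, Δ1=2, Δ2=1/3, Δ3=2, Δ4=1
row 1: diag=8, rhs=18; c'=1/4, d'=9/4
row 2: denom=10−2·1/4=19/2; d'=(-10−2·9/4)/(19/2)=-29/19
row 3: denom=8−3·6/19=134/19; d'=(10−3·-29/19)/(134/19)=277/134
row 4: denom=6−1·19/134=785/134; d'=(-6−1·277/134)/(785/134)=-1081/785
back: M4=-1081/785
back: M3=277/134−19/134·-1081/785=1776/785
back: M2=-29/19−6/19·1776/785=-1759/785
back: M1=9/4−1/4·-1759/785=2206/785
M: M0=0, M1=2206/785, M2=-1759/785, M3=1776/785, M4=-1081/785, M5=0
seg 0: a=-2, c=M0/2=0, d=(M1−M0)/(6·2)=1103/4710, b=Δ0−h0·(2M0+M1)/6=-4561/2355
seg 1: a=-4, c=M1/2=1103/785, d=(M2−M1)/(6·2)=-793/1884, b=Δ1−h1·(2M1+M2)/6=2057/2355
seg 2: a=0, c=M2/2=-1759/1570, d=(M3−M2)/(6·3)=707/2826, b=Δ2−h2·(2M2+M3)/6=3398/2355
seg 3: a=1, c=M3/2=888/785, d=(M4−M3)/(6·1)=-2857/4710, b=Δ3−h3·(2M3+M4)/6=6949/4710
seg 4: a=3, c=M4/2=-1081/1570, d=(M5−M4)/(6·2)=1081/9420, b=Δ4−h4·(2M4+M5)/6=4517/2355
t_q=17/2 → seg 4, τ=1/2; S=3+4517/2355·τ+-1081/1570·τ²+1081/9420·τ³=95487/25120

  seg 0: a=-2 b=-4561/2355 c=0 d=1103/4710
  seg 1: a=-4 b=2057/2355 c=1103/785 d=-793/1884
  seg 2: a=0 b=3398/2355 c=-1759/1570 d=707/2826
  seg 3: a=1 b=6949/4710 c=888/785 d=-2857/4710
  seg 4: a=3 b=4517/2355 c=-1081/1570 d=1081/9420
S(17/2) = 95487/25120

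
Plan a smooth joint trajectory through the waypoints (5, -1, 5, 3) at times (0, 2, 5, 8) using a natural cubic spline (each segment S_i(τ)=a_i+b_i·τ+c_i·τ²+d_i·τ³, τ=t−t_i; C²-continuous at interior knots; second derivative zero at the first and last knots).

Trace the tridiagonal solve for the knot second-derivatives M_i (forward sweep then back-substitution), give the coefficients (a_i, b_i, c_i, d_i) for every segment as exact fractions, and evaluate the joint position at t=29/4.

  seg 0: a=5 b=-469/111 c=0 d=34/111
  seg 1: a=-1 b=-61/111 c=68/37 d=-329/999
  seg 2: a=5 b=176/111 c=-125/111 d=125/999
S(29/4) = 10163/2368

Δ: Δ0=-3, Δ1=2, Δ2=-2/3
row 1: diag=10, rhs=30; c'=3/10, d'=3
row 2: denom=12−3·3/10=111/10; d'=(-16−3·3)/(111/10)=-250/111
back: M2=-250/111
back: M1=3−3/10·-250/111=136/37
M: M0=0, M1=136/37, M2=-250/111, M3=0
seg 0: a=5, c=M0/2=0, d=(M1−M0)/(6·2)=34/111, b=Δ0−h0·(2M0+M1)/6=-469/111
seg 1: a=-1, c=M1/2=68/37, d=(M2−M1)/(6·3)=-329/999, b=Δ1−h1·(2M1+M2)/6=-61/111
seg 2: a=5, c=M2/2=-125/111, d=(M3−M2)/(6·3)=125/999, b=Δ2−h2·(2M2+M3)/6=176/111
t_q=29/4 → seg 2, τ=9/4; S=5+176/111·τ+-125/111·τ²+125/999·τ³=10163/2368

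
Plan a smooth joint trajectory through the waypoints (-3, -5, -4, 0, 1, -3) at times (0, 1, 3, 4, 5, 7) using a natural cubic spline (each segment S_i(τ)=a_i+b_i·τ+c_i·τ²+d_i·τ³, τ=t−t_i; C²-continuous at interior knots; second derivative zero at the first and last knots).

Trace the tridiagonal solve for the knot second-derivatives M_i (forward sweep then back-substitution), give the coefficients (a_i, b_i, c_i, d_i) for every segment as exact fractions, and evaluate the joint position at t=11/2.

Δ: Δ0=-2, Δ1=1/2, Δ2=4, Δ3=1, Δ4=-2
row 1: diag=6, rhs=15; c'=1/3, d'=5/2
row 2: denom=6−2·1/3=16/3; d'=(21−2·5/2)/(16/3)=3
row 3: denom=4−1·3/16=61/16; d'=(-18−1·3)/(61/16)=-336/61
row 4: denom=6−1·16/61=350/61; d'=(-18−1·-336/61)/(350/61)=-381/175
back: M4=-381/175
back: M3=-336/61−16/61·-381/175=-864/175
back: M2=3−3/16·-864/175=687/175
back: M1=5/2−1/3·687/175=417/350
M: M0=0, M1=417/350, M2=687/175, M3=-864/175, M4=-381/175, M5=0
seg 0: a=-3, c=M0/2=0, d=(M1−M0)/(6·1)=139/700, b=Δ0−h0·(2M0+M1)/6=-1539/700
seg 1: a=-5, c=M1/2=417/700, d=(M2−M1)/(6·2)=319/1400, b=Δ1−h1·(2M1+M2)/6=-561/350
seg 2: a=-4, c=M2/2=687/350, d=(M3−M2)/(6·1)=-517/350, b=Δ2−h2·(2M2+M3)/6=123/35
seg 3: a=0, c=M3/2=-432/175, d=(M4−M3)/(6·1)=23/50, b=Δ3−h3·(2M3+M4)/6=1053/350
seg 4: a=1, c=M4/2=-381/350, d=(M5−M4)/(6·2)=127/700, b=Δ4−h4·(2M4+M5)/6=-96/175
t_q=11/2 → seg 4, τ=1/2; S=1+-96/175·τ+-381/350·τ²+127/700·τ³=381/800

  seg 0: a=-3 b=-1539/700 c=0 d=139/700
  seg 1: a=-5 b=-561/350 c=417/700 d=319/1400
  seg 2: a=-4 b=123/35 c=687/350 d=-517/350
  seg 3: a=0 b=1053/350 c=-432/175 d=23/50
  seg 4: a=1 b=-96/175 c=-381/350 d=127/700
S(11/2) = 381/800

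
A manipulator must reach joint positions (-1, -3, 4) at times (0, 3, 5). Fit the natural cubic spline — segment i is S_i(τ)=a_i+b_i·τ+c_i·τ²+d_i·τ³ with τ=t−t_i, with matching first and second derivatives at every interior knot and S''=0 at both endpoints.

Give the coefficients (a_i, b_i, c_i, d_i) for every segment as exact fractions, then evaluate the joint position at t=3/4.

Δ: Δ0=-2/3, Δ1=7/2
row 1: diag=10, rhs=25; c'=1/5, d'=5/2
back: M1=5/2
M: M0=0, M1=5/2, M2=0
seg 0: a=-1, c=M0/2=0, d=(M1−M0)/(6·3)=5/36, b=Δ0−h0·(2M0+M1)/6=-23/12
seg 1: a=-3, c=M1/2=5/4, d=(M2−M1)/(6·2)=-5/24, b=Δ1−h1·(2M1+M2)/6=11/6
t_q=3/4 → seg 0, τ=3/4; S=-1+-23/12·τ+0·τ²+5/36·τ³=-609/256

  seg 0: a=-1 b=-23/12 c=0 d=5/36
  seg 1: a=-3 b=11/6 c=5/4 d=-5/24
S(3/4) = -609/256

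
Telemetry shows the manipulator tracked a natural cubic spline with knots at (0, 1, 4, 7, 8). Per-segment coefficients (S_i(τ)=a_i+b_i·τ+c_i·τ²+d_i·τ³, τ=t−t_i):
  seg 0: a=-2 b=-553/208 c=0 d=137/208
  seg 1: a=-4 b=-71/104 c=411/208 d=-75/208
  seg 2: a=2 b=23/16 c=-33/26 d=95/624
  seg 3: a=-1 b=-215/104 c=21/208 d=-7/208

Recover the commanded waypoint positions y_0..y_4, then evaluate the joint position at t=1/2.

y_0 = S_0(0) = a_0 = -2
y_1 = S_1(0) = a_1 = -4
y_2 = S_2(0) = a_2 = 2
y_3 = S_3(0) = a_3 = -1
y_4 = S_3(1) = -3
t_q=1/2 is in segment 0 (τ=1/2); S_0(τ)=-5403/1664

y_0=-2 y_1=-4 y_2=2 y_3=-1 y_4=-3
S(1/2) = -5403/1664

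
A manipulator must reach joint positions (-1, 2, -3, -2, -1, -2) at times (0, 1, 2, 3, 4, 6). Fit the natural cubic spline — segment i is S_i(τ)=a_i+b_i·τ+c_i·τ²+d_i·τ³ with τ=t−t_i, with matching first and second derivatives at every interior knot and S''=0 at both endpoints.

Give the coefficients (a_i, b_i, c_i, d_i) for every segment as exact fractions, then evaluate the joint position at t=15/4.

  seg 0: a=-1 b=3575/642 c=0 d=-1649/642
  seg 1: a=2 b=-686/321 c=-1649/214 d=3109/642
  seg 2: a=-3 b=-1939/642 c=730/107 d=-1799/642
  seg 3: a=-2 b=712/321 c=-339/214 d=235/642
  seg 4: a=-1 b=95/642 c=-52/107 d=26/321
S(15/4) = -14697/13696

Δ: Δ0=3, Δ1=-5, Δ2=1, Δ3=1, Δ4=-1/2
row 1: diag=4, rhs=-48; c'=1/4, d'=-12
row 2: denom=4−1·1/4=15/4; d'=(36−1·-12)/(15/4)=64/5
row 3: denom=4−1·4/15=56/15; d'=(0−1·64/5)/(56/15)=-24/7
row 4: denom=6−1·15/56=321/56; d'=(-9−1·-24/7)/(321/56)=-104/107
back: M4=-104/107
back: M3=-24/7−15/56·-104/107=-339/107
back: M2=64/5−4/15·-339/107=1460/107
back: M1=-12−1/4·1460/107=-1649/107
M: M0=0, M1=-1649/107, M2=1460/107, M3=-339/107, M4=-104/107, M5=0
seg 0: a=-1, c=M0/2=0, d=(M1−M0)/(6·1)=-1649/642, b=Δ0−h0·(2M0+M1)/6=3575/642
seg 1: a=2, c=M1/2=-1649/214, d=(M2−M1)/(6·1)=3109/642, b=Δ1−h1·(2M1+M2)/6=-686/321
seg 2: a=-3, c=M2/2=730/107, d=(M3−M2)/(6·1)=-1799/642, b=Δ2−h2·(2M2+M3)/6=-1939/642
seg 3: a=-2, c=M3/2=-339/214, d=(M4−M3)/(6·1)=235/642, b=Δ3−h3·(2M3+M4)/6=712/321
seg 4: a=-1, c=M4/2=-52/107, d=(M5−M4)/(6·2)=26/321, b=Δ4−h4·(2M4+M5)/6=95/642
t_q=15/4 → seg 3, τ=3/4; S=-2+712/321·τ+-339/214·τ²+235/642·τ³=-14697/13696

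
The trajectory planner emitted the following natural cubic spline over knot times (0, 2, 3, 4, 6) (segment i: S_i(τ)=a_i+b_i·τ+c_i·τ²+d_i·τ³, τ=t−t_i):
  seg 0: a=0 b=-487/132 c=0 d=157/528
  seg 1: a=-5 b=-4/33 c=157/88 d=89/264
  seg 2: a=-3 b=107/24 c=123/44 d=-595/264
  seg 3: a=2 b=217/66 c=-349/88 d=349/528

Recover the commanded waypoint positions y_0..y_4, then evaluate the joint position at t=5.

y_0=0 y_1=-5 y_2=-3 y_3=2 y_4=-2
S(5) = 349/176

y_0 = S_0(0) = a_0 = 0
y_1 = S_1(0) = a_1 = -5
y_2 = S_2(0) = a_2 = -3
y_3 = S_3(0) = a_3 = 2
y_4 = S_3(2) = -2
t_q=5 is in segment 3 (τ=1); S_3(τ)=349/176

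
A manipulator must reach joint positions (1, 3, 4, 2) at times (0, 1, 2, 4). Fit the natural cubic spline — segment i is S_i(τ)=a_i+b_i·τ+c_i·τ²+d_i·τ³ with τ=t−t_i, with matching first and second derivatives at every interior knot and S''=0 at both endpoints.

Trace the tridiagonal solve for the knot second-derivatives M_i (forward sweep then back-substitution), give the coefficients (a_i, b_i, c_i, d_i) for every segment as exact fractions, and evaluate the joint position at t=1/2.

Δ: Δ0=2, Δ1=1, Δ2=-1
row 1: diag=4, rhs=-6; c'=1/4, d'=-3/2
row 2: denom=6−1·1/4=23/4; d'=(-12−1·-3/2)/(23/4)=-42/23
back: M2=-42/23
back: M1=-3/2−1/4·-42/23=-24/23
M: M0=0, M1=-24/23, M2=-42/23, M3=0
seg 0: a=1, c=M0/2=0, d=(M1−M0)/(6·1)=-4/23, b=Δ0−h0·(2M0+M1)/6=50/23
seg 1: a=3, c=M1/2=-12/23, d=(M2−M1)/(6·1)=-3/23, b=Δ1−h1·(2M1+M2)/6=38/23
seg 2: a=4, c=M2/2=-21/23, d=(M3−M2)/(6·2)=7/46, b=Δ2−h2·(2M2+M3)/6=5/23
t_q=1/2 → seg 0, τ=1/2; S=1+50/23·τ+0·τ²+-4/23·τ³=95/46

  seg 0: a=1 b=50/23 c=0 d=-4/23
  seg 1: a=3 b=38/23 c=-12/23 d=-3/23
  seg 2: a=4 b=5/23 c=-21/23 d=7/46
S(1/2) = 95/46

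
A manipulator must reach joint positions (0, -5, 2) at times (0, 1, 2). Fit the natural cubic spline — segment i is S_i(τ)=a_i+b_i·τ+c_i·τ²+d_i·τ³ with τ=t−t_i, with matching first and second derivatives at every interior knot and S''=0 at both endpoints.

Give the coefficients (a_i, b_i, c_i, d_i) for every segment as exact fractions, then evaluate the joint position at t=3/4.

Δ: Δ0=-5, Δ1=7
row 1: diag=4, rhs=72; c'=1/4, d'=18
back: M1=18
M: M0=0, M1=18, M2=0
seg 0: a=0, c=M0/2=0, d=(M1−M0)/(6·1)=3, b=Δ0−h0·(2M0+M1)/6=-8
seg 1: a=-5, c=M1/2=9, d=(M2−M1)/(6·1)=-3, b=Δ1−h1·(2M1+M2)/6=1
t_q=3/4 → seg 0, τ=3/4; S=0+-8·τ+0·τ²+3·τ³=-303/64

  seg 0: a=0 b=-8 c=0 d=3
  seg 1: a=-5 b=1 c=9 d=-3
S(3/4) = -303/64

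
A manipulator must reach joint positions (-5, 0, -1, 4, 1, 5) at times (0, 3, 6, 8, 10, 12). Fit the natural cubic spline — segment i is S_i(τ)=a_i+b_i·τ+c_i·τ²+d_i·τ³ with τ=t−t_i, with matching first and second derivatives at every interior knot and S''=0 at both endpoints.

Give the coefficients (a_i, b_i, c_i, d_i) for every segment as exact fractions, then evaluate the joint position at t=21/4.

  seg 0: a=-5 b=4025/1569 c=0 d=-470/4707
  seg 1: a=0 b=-205/1569 c=-470/523 d=1304/4707
  seg 2: a=-1 b=3071/1569 c=834/523 d=-8305/12552
  seg 3: a=4 b=1243/3138 c=-4969/2092 d=8957/12552
  seg 4: a=1 b=-850/1569 c=997/523 d=-997/3138
S(21/4) = -3531/2092

Δ: Δ0=5/3, Δ1=-1/3, Δ2=5/2, Δ3=-3/2, Δ4=2
row 1: diag=12, rhs=-12; c'=1/4, d'=-1
row 2: denom=10−3·1/4=37/4; d'=(17−3·-1)/(37/4)=80/37
row 3: denom=8−2·8/37=280/37; d'=(-24−2·80/37)/(280/37)=-131/35
row 4: denom=8−2·37/140=523/70; d'=(21−2·-131/35)/(523/70)=1994/523
back: M4=1994/523
back: M3=-131/35−37/140·1994/523=-4969/1046
back: M2=80/37−8/37·-4969/1046=1668/523
back: M1=-1−1/4·1668/523=-940/523
M: M0=0, M1=-940/523, M2=1668/523, M3=-4969/1046, M4=1994/523, M5=0
seg 0: a=-5, c=M0/2=0, d=(M1−M0)/(6·3)=-470/4707, b=Δ0−h0·(2M0+M1)/6=4025/1569
seg 1: a=0, c=M1/2=-470/523, d=(M2−M1)/(6·3)=1304/4707, b=Δ1−h1·(2M1+M2)/6=-205/1569
seg 2: a=-1, c=M2/2=834/523, d=(M3−M2)/(6·2)=-8305/12552, b=Δ2−h2·(2M2+M3)/6=3071/1569
seg 3: a=4, c=M3/2=-4969/2092, d=(M4−M3)/(6·2)=8957/12552, b=Δ3−h3·(2M3+M4)/6=1243/3138
seg 4: a=1, c=M4/2=997/523, d=(M5−M4)/(6·2)=-997/3138, b=Δ4−h4·(2M4+M5)/6=-850/1569
t_q=21/4 → seg 1, τ=9/4; S=0+-205/1569·τ+-470/523·τ²+1304/4707·τ³=-3531/2092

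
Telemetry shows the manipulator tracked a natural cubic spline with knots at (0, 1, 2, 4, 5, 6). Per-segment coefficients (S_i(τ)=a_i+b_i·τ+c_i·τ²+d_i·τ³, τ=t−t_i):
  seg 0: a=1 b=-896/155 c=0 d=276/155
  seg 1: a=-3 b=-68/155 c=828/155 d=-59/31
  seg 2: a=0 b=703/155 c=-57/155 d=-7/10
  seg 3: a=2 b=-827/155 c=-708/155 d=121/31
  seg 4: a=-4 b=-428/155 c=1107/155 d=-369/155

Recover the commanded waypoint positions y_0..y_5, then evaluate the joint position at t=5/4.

y_0=1 y_1=-3 y_2=0 y_3=2 y_4=-4 y_5=-2
S(5/4) = -27831/9920

y_0 = S_0(0) = a_0 = 1
y_1 = S_1(0) = a_1 = -3
y_2 = S_2(0) = a_2 = 0
y_3 = S_3(0) = a_3 = 2
y_4 = S_4(0) = a_4 = -4
y_5 = S_4(1) = -2
t_q=5/4 is in segment 1 (τ=1/4); S_1(τ)=-27831/9920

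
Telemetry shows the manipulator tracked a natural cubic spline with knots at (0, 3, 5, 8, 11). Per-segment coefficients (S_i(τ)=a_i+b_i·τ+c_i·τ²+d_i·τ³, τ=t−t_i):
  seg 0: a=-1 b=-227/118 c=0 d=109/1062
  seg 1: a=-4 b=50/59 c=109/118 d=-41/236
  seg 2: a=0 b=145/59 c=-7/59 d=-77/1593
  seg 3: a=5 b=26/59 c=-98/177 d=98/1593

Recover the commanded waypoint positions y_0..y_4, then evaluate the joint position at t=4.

y_0=-1 y_1=-4 y_2=0 y_3=5 y_4=3
S(4) = -567/236

y_0 = S_0(0) = a_0 = -1
y_1 = S_1(0) = a_1 = -4
y_2 = S_2(0) = a_2 = 0
y_3 = S_3(0) = a_3 = 5
y_4 = S_3(3) = 3
t_q=4 is in segment 1 (τ=1); S_1(τ)=-567/236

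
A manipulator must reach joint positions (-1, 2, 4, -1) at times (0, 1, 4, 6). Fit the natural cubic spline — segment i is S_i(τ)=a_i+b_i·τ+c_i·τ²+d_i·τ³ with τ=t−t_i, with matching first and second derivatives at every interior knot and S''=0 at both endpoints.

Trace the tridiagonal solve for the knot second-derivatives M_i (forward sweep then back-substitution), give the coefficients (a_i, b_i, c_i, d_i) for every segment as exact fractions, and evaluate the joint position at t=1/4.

  seg 0: a=-1 b=1361/426 c=0 d=-83/426
  seg 1: a=2 b=556/213 c=-83/142 d=-3/142
  seg 2: a=4 b=-625/426 c=-55/71 d=55/426
S(1/4) = -1857/9088

Δ: Δ0=3, Δ1=2/3, Δ2=-5/2
row 1: diag=8, rhs=-14; c'=3/8, d'=-7/4
row 2: denom=10−3·3/8=71/8; d'=(-19−3·-7/4)/(71/8)=-110/71
back: M2=-110/71
back: M1=-7/4−3/8·-110/71=-83/71
M: M0=0, M1=-83/71, M2=-110/71, M3=0
seg 0: a=-1, c=M0/2=0, d=(M1−M0)/(6·1)=-83/426, b=Δ0−h0·(2M0+M1)/6=1361/426
seg 1: a=2, c=M1/2=-83/142, d=(M2−M1)/(6·3)=-3/142, b=Δ1−h1·(2M1+M2)/6=556/213
seg 2: a=4, c=M2/2=-55/71, d=(M3−M2)/(6·2)=55/426, b=Δ2−h2·(2M2+M3)/6=-625/426
t_q=1/4 → seg 0, τ=1/4; S=-1+1361/426·τ+0·τ²+-83/426·τ³=-1857/9088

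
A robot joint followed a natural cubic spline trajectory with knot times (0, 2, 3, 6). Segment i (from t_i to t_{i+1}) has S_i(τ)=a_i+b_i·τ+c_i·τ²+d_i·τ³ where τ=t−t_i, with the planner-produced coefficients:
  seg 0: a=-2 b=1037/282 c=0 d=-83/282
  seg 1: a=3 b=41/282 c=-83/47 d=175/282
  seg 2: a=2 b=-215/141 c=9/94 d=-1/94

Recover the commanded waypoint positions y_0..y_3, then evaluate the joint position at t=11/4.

y_0 = S_0(0) = a_0 = -2
y_1 = S_1(0) = a_1 = 3
y_2 = S_2(0) = a_2 = 2
y_3 = S_2(3) = -2
t_q=11/4 is in segment 1 (τ=3/4); S_1(τ)=14303/6016

y_0=-2 y_1=3 y_2=2 y_3=-2
S(11/4) = 14303/6016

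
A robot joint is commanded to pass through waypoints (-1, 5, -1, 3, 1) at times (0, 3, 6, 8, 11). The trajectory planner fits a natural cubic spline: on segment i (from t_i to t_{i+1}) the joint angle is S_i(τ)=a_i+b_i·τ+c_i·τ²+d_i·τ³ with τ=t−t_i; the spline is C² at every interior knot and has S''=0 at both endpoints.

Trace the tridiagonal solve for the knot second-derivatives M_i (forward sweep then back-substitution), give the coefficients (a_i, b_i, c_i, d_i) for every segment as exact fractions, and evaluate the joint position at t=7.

Δ: Δ0=2, Δ1=-2, Δ2=2, Δ3=-2/3
row 1: diag=12, rhs=-24; c'=1/4, d'=-2
row 2: denom=10−3·1/4=37/4; d'=(24−3·-2)/(37/4)=120/37
row 3: denom=10−2·8/37=354/37; d'=(-16−2·120/37)/(354/37)=-416/177
back: M3=-416/177
back: M2=120/37−8/37·-416/177=664/177
back: M1=-2−1/4·664/177=-520/177
M: M0=0, M1=-520/177, M2=664/177, M3=-416/177, M4=0
seg 0: a=-1, c=M0/2=0, d=(M1−M0)/(6·3)=-260/1593, b=Δ0−h0·(2M0+M1)/6=614/177
seg 1: a=5, c=M1/2=-260/177, d=(M2−M1)/(6·3)=592/1593, b=Δ1−h1·(2M1+M2)/6=-166/177
seg 2: a=-1, c=M2/2=332/177, d=(M3−M2)/(6·2)=-30/59, b=Δ2−h2·(2M2+M3)/6=50/177
seg 3: a=3, c=M3/2=-208/177, d=(M4−M3)/(6·3)=208/1593, b=Δ3−h3·(2M3+M4)/6=298/177
t_q=7 → seg 2, τ=1; S=-1+50/177·τ+332/177·τ²+-30/59·τ³=115/177

  seg 0: a=-1 b=614/177 c=0 d=-260/1593
  seg 1: a=5 b=-166/177 c=-260/177 d=592/1593
  seg 2: a=-1 b=50/177 c=332/177 d=-30/59
  seg 3: a=3 b=298/177 c=-208/177 d=208/1593
S(7) = 115/177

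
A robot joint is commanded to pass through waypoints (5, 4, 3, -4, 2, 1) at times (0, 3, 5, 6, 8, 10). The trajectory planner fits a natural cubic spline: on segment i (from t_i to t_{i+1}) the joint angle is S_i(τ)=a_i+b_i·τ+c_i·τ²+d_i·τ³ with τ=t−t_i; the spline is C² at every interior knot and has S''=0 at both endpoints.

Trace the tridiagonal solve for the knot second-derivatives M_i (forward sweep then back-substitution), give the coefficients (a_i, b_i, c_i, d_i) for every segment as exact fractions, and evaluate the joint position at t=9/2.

Δ: Δ0=-1/3, Δ1=-1/2, Δ2=-7, Δ3=3, Δ4=-1/2
row 1: diag=10, rhs=-1; c'=1/5, d'=-1/10
row 2: denom=6−2·1/5=28/5; d'=(-39−2·-1/10)/(28/5)=-97/14
row 3: denom=6−1·5/28=163/28; d'=(60−1·-97/14)/(163/28)=1874/163
row 4: denom=8−2·56/163=1192/163; d'=(-21−2·1874/163)/(1192/163)=-7171/1192
back: M4=-7171/1192
back: M3=1874/163−56/163·-7171/1192=2021/149
back: M2=-97/14−5/28·2021/149=-5573/596
back: M1=-1/10−1/5·-5573/596=1055/596
M: M0=0, M1=1055/596, M2=-5573/596, M3=2021/149, M4=-7171/1192, M5=0
seg 0: a=5, c=M0/2=0, d=(M1−M0)/(6·3)=1055/10728, b=Δ0−h0·(2M0+M1)/6=-4357/3576
seg 1: a=4, c=M1/2=1055/1192, d=(M2−M1)/(6·2)=-1657/1788, b=Δ1−h1·(2M1+M2)/6=2569/1788
seg 2: a=3, c=M2/2=-5573/1192, d=(M3−M2)/(6·1)=13657/3576, b=Δ2−h2·(2M2+M3)/6=-10985/1788
seg 3: a=-4, c=M3/2=2021/298, d=(M4−M3)/(6·2)=-23339/14304, b=Δ3−h3·(2M3+M4)/6=-14437/3576
seg 4: a=2, c=M4/2=-7171/2384, d=(M5−M4)/(6·2)=7171/14304, b=Δ4−h4·(2M4+M5)/6=6277/1788
t_q=9/2 → seg 1, τ=3/2; S=4+2569/1788·τ+1055/1192·τ²+-1657/1788·τ³=11965/2384

  seg 0: a=5 b=-4357/3576 c=0 d=1055/10728
  seg 1: a=4 b=2569/1788 c=1055/1192 d=-1657/1788
  seg 2: a=3 b=-10985/1788 c=-5573/1192 d=13657/3576
  seg 3: a=-4 b=-14437/3576 c=2021/298 d=-23339/14304
  seg 4: a=2 b=6277/1788 c=-7171/2384 d=7171/14304
S(9/2) = 11965/2384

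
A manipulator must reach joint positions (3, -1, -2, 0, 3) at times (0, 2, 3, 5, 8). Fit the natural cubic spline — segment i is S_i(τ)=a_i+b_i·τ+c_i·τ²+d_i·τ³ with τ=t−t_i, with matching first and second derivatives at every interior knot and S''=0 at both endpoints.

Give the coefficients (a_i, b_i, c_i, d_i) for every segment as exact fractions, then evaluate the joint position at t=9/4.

Δ: Δ0=-2, Δ1=-1, Δ2=1, Δ3=1
row 1: diag=6, rhs=6; c'=1/6, d'=1
row 2: denom=6−1·1/6=35/6; d'=(12−1·1)/(35/6)=66/35
row 3: denom=10−2·12/35=326/35; d'=(0−2·66/35)/(326/35)=-66/163
back: M3=-66/163
back: M2=66/35−12/35·-66/163=330/163
back: M1=1−1/6·330/163=108/163
M: M0=0, M1=108/163, M2=330/163, M3=-66/163, M4=0
seg 0: a=3, c=M0/2=0, d=(M1−M0)/(6·2)=9/163, b=Δ0−h0·(2M0+M1)/6=-362/163
seg 1: a=-1, c=M1/2=54/163, d=(M2−M1)/(6·1)=37/163, b=Δ1−h1·(2M1+M2)/6=-254/163
seg 2: a=-2, c=M2/2=165/163, d=(M3−M2)/(6·2)=-33/163, b=Δ2−h2·(2M2+M3)/6=-35/163
seg 3: a=0, c=M3/2=-33/163, d=(M4−M3)/(6·3)=11/489, b=Δ3−h3·(2M3+M4)/6=229/163
t_q=9/4 → seg 1, τ=1/4; S=-1+-254/163·τ+54/163·τ²+37/163·τ³=-14243/10432

  seg 0: a=3 b=-362/163 c=0 d=9/163
  seg 1: a=-1 b=-254/163 c=54/163 d=37/163
  seg 2: a=-2 b=-35/163 c=165/163 d=-33/163
  seg 3: a=0 b=229/163 c=-33/163 d=11/489
S(9/4) = -14243/10432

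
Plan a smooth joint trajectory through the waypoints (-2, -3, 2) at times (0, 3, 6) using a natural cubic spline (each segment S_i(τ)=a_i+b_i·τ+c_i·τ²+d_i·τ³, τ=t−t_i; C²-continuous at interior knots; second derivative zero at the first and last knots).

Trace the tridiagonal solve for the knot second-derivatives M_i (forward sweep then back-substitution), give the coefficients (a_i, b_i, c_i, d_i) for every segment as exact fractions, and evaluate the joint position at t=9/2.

  seg 0: a=-2 b=-5/6 c=0 d=1/18
  seg 1: a=-3 b=2/3 c=1/2 d=-1/18
S(9/2) = -17/16

Δ: Δ0=-1/3, Δ1=5/3
row 1: diag=12, rhs=12; c'=1/4, d'=1
back: M1=1
M: M0=0, M1=1, M2=0
seg 0: a=-2, c=M0/2=0, d=(M1−M0)/(6·3)=1/18, b=Δ0−h0·(2M0+M1)/6=-5/6
seg 1: a=-3, c=M1/2=1/2, d=(M2−M1)/(6·3)=-1/18, b=Δ1−h1·(2M1+M2)/6=2/3
t_q=9/2 → seg 1, τ=3/2; S=-3+2/3·τ+1/2·τ²+-1/18·τ³=-17/16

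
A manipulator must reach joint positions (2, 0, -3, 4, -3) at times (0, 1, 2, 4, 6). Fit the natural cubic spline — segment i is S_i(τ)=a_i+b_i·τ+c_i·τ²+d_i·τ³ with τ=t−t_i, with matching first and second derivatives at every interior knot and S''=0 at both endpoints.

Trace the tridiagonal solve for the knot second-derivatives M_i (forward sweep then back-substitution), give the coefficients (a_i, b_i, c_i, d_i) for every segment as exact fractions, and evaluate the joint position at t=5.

Δ: Δ0=-2, Δ1=-3, Δ2=7/2, Δ3=-7/2
row 1: diag=4, rhs=-6; c'=1/4, d'=-3/2
row 2: denom=6−1·1/4=23/4; d'=(39−1·-3/2)/(23/4)=162/23
row 3: denom=8−2·8/23=168/23; d'=(-42−2·162/23)/(168/23)=-215/28
back: M3=-215/28
back: M2=162/23−8/23·-215/28=68/7
back: M1=-3/2−1/4·68/7=-55/14
M: M0=0, M1=-55/14, M2=68/7, M3=-215/28, M4=0
seg 0: a=2, c=M0/2=0, d=(M1−M0)/(6·1)=-55/84, b=Δ0−h0·(2M0+M1)/6=-113/84
seg 1: a=0, c=M1/2=-55/28, d=(M2−M1)/(6·1)=191/84, b=Δ1−h1·(2M1+M2)/6=-139/42
seg 2: a=-3, c=M2/2=34/7, d=(M3−M2)/(6·2)=-487/336, b=Δ2−h2·(2M2+M3)/6=-5/12
seg 3: a=4, c=M3/2=-215/56, d=(M4−M3)/(6·2)=215/336, b=Δ3−h3·(2M3+M4)/6=34/21
t_q=5 → seg 3, τ=1; S=4+34/21·τ+-215/56·τ²+215/336·τ³=271/112

  seg 0: a=2 b=-113/84 c=0 d=-55/84
  seg 1: a=0 b=-139/42 c=-55/28 d=191/84
  seg 2: a=-3 b=-5/12 c=34/7 d=-487/336
  seg 3: a=4 b=34/21 c=-215/56 d=215/336
S(5) = 271/112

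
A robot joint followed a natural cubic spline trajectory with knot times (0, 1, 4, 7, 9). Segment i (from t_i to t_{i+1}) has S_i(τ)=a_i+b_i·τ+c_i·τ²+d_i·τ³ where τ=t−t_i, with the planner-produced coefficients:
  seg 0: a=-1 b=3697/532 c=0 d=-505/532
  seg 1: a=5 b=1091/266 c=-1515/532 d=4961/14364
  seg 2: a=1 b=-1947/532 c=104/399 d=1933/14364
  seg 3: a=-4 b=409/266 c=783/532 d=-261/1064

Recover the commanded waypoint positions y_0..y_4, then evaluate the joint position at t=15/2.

y_0 = S_0(0) = a_0 = -1
y_1 = S_1(0) = a_1 = 5
y_2 = S_2(0) = a_2 = 1
y_3 = S_3(0) = a_3 = -4
y_4 = S_3(2) = 3
t_q=15/2 is in segment 3 (τ=1/2); S_3(τ)=-3519/1216

y_0=-1 y_1=5 y_2=1 y_3=-4 y_4=3
S(15/2) = -3519/1216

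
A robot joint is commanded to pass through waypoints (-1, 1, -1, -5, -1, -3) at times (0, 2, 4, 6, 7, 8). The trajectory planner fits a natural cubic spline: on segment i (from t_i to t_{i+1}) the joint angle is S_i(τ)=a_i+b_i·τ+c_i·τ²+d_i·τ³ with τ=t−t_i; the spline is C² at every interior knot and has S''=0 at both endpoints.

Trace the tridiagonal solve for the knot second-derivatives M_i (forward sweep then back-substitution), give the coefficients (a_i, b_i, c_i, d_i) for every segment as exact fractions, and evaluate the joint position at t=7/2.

  seg 0: a=-1 b=398/313 c=0 d=-85/1252
  seg 1: a=1 b=143/313 c=-255/626 d=-201/1252
  seg 2: a=-1 b=-970/313 c=-429/313 d=601/626
  seg 3: a=-5 b=920/313 c=1374/313 d=-1042/313
  seg 4: a=-1 b=542/313 c=-1752/313 d=584/313
S(7/2) = 2273/10016

Δ: Δ0=1, Δ1=-1, Δ2=-2, Δ3=4, Δ4=-2
row 1: diag=8, rhs=-12; c'=1/4, d'=-3/2
row 2: denom=8−2·1/4=15/2; d'=(-6−2·-3/2)/(15/2)=-2/5
row 3: denom=6−2·4/15=82/15; d'=(36−2·-2/5)/(82/15)=276/41
row 4: denom=4−1·15/82=313/82; d'=(-36−1·276/41)/(313/82)=-3504/313
back: M4=-3504/313
back: M3=276/41−15/82·-3504/313=2748/313
back: M2=-2/5−4/15·2748/313=-858/313
back: M1=-3/2−1/4·-858/313=-255/313
M: M0=0, M1=-255/313, M2=-858/313, M3=2748/313, M4=-3504/313, M5=0
seg 0: a=-1, c=M0/2=0, d=(M1−M0)/(6·2)=-85/1252, b=Δ0−h0·(2M0+M1)/6=398/313
seg 1: a=1, c=M1/2=-255/626, d=(M2−M1)/(6·2)=-201/1252, b=Δ1−h1·(2M1+M2)/6=143/313
seg 2: a=-1, c=M2/2=-429/313, d=(M3−M2)/(6·2)=601/626, b=Δ2−h2·(2M2+M3)/6=-970/313
seg 3: a=-5, c=M3/2=1374/313, d=(M4−M3)/(6·1)=-1042/313, b=Δ3−h3·(2M3+M4)/6=920/313
seg 4: a=-1, c=M4/2=-1752/313, d=(M5−M4)/(6·1)=584/313, b=Δ4−h4·(2M4+M5)/6=542/313
t_q=7/2 → seg 1, τ=3/2; S=1+143/313·τ+-255/626·τ²+-201/1252·τ³=2273/10016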